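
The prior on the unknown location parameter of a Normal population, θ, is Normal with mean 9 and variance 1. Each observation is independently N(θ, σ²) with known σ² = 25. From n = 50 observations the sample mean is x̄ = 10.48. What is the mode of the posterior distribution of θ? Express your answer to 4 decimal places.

n = 50, x̄ = 10.48.
For a Normal prior and Normal likelihood with known variance, the posterior is Normal; its mode equals its mean, the precision-weighted average.
Prior precision 1/σ₀² = 1/1 = 1; data precision n/σ² = 50/25 = 2.
θ̂ = (1·9 + 2·10.48) / (1 + 2) = 29.96/3 = 749/75 ≈ 9.9867.

θ̂_MAP = 9.9867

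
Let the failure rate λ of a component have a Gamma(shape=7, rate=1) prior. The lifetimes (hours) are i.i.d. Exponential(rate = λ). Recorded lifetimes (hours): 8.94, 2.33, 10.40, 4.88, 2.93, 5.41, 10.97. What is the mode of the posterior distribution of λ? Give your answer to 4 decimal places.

λ̂_MAP = 0.2774

The Exponential(rate=λ) likelihood is ∝ λ^n e^(−λΣtᵢ). Here n = 7 and Σtᵢ = 8.94 + 2.33 + 10.40 + 4.88 + 2.93 + 5.41 + 10.97 = 45.86.
Posterior ∝ λ^6e^(−1λ) · λ^7e^(−45.86λ) = λ^13e^(−46.86λ), i.e. Gamma(14, 46.86).
Mode = (a−1)/b = 13/46.86 ≈ 0.2774.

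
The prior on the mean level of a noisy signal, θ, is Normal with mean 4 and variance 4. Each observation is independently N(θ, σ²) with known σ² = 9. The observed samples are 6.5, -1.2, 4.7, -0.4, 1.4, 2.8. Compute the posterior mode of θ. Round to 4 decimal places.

n = 6; x̄ = (6.5 + (-1.2) + 4.7 + (-0.4) + 1.4 + 2.8)/6 = 13.8/6 = 2.3.
For a Normal prior and Normal likelihood with known variance, the posterior is Normal; its mode equals its mean, the precision-weighted average.
Prior precision 1/σ₀² = 1/4 = 0.25; data precision n/σ² = 6/9 = 2/3.
θ̂ = (0.25·4 + (2/3)·2.3) / (0.25 + 2/3) = (38/15)/(11/12) = 152/55 ≈ 2.7636.

θ̂_MAP = 2.7636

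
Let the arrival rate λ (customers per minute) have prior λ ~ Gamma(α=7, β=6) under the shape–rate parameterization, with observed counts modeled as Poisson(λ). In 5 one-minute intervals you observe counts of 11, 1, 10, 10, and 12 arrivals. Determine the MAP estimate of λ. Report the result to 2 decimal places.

λ̂_MAP = 4.55

Σxᵢ = 11+1+10+10+12 = 44, with n = 5.
Posterior ∝ λ^6e^(−6λ) · λ^44e^(−5λ) = λ^50e^(−11λ), i.e. Gamma(shape=51, rate=11).
The mode of a Gamma(a, b) with a ≥ 1 (shape–rate) is (a−1)/b = 50/11 ≈ 4.55.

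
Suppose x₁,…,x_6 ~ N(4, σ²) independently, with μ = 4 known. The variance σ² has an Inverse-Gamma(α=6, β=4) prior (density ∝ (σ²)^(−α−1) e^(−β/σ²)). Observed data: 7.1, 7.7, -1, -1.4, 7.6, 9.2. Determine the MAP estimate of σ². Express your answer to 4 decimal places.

σ̂²_MAP = 6.2730

Sum of squared deviations about the known mean: SS = (7.1−4)² + (7.7−4)² + (-1−4)² + (-1.4−4)² + (7.6−4)² + (9.2−4)² = 117.46.
The Normal likelihood contributes (σ²)^(−n/2) exp(−SS/(2σ²)), so the posterior is Inverse-Gamma(α + n/2, β + SS/2) = Inverse-Gamma(9, 62.73).
The mode of Inverse-Gamma(a, b) is b/(a+1) = 62.73/10 ≈ 6.2730.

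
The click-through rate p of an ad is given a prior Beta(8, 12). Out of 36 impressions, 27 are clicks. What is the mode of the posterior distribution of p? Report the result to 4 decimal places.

Prior: Beta(8, 12).
Data: 27 successes in 36 trials. The binomial likelihood contributes p^27(1−p)^9, so the posterior is Beta(8+27, 12+9) = Beta(35, 21).
For Beta(a, b) with a, b > 1 the mode is (a−1)/(a+b−2) = 34/54 ≈ 0.6296.

p̂_MAP = 0.6296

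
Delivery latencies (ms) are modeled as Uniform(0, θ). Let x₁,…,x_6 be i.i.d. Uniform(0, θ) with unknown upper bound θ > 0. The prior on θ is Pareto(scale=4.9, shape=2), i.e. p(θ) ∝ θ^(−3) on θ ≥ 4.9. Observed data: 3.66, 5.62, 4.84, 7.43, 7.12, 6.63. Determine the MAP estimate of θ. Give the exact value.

θ̂_MAP = 7.43

The Uniform(0, θ) likelihood is θ^(−n) for θ ≥ max(xᵢ), zero otherwise. Here max(xᵢ) = 7.43.
Posterior ∝ θ^(−3) · θ^(−6) = θ^(−9) on θ ≥ max(4.9, 7.43) = 7.43.
This density is strictly decreasing in θ, so the posterior mode lies at the lower boundary of the support.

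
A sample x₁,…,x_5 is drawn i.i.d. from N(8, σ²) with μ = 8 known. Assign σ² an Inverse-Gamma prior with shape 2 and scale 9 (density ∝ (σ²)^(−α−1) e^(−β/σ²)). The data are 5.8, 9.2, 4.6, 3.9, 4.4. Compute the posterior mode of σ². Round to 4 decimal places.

σ̂²_MAP = 5.9645

Sum of squared deviations about the known mean: SS = (5.8−8)² + (9.2−8)² + (4.6−8)² + (3.9−8)² + (4.4−8)² = 47.61.
The Normal likelihood contributes (σ²)^(−n/2) exp(−SS/(2σ²)), so the posterior is Inverse-Gamma(α + n/2, β + SS/2) = Inverse-Gamma(4.5, 32.805).
The mode of Inverse-Gamma(a, b) is b/(a+1) = 32.805/5.5 ≈ 5.9645.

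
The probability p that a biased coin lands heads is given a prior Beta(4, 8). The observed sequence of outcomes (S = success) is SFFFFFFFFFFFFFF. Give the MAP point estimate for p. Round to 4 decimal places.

Prior: Beta(4, 8).
Data: 1 success in 15 trials (from the sequence). The binomial likelihood contributes p(1−p)^14, so the posterior is Beta(4+1, 8+14) = Beta(5, 22).
For Beta(a, b) with a, b > 1 the mode is (a−1)/(a+b−2) = 4/25 ≈ 0.1600.

p̂_MAP = 0.1600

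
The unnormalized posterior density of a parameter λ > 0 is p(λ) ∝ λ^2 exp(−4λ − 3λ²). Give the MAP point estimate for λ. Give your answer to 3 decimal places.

ℓ'(λ) = 2/λ − 4 − 6λ. Setting this to zero and multiplying by λ: 6λ² + 4λ − 2 = 0.
λ = (−4 + √(4² + 4·6·2)) / (2·6) = (−4 + √64) / 12 = (−4 + 8)/12 = 1/3.
ℓ''(λ) = −2/λ² − 6 < 0, confirming a maximum.

λ̂_MAP = 0.333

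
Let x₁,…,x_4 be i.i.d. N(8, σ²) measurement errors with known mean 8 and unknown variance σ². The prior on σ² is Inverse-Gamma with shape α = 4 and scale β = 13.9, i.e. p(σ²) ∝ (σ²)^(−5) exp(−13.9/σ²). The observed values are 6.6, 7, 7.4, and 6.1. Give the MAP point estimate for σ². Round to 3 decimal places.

σ̂²_MAP = 2.481

Sum of squared deviations about the known mean: SS = (6.6−8)² + (7−8)² + (7.4−8)² + (6.1−8)² = 6.93.
The Normal likelihood contributes (σ²)^(−n/2) exp(−SS/(2σ²)), so the posterior is Inverse-Gamma(α + n/2, β + SS/2) = Inverse-Gamma(6, 17.365).
The mode of Inverse-Gamma(a, b) is b/(a+1) = 17.365/7 ≈ 2.481.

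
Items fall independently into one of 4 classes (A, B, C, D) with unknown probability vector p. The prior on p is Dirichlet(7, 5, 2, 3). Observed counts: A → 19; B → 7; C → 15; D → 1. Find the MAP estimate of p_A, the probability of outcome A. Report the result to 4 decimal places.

MAP estimate of p_A = 0.4545

The posterior is Dirichlet(αᵢ + nᵢ) = Dirichlet(26, 12, 17, 4).
For a Dirichlet(a₁,…,a_K) with all aᵢ > 1, the mode has j-th component (aⱼ − 1)/(Σaᵢ − K).
Here Σaᵢ = 59 and K = 4, so p_A = (26 − 1)/(59 − 4) = 25/55 ≈ 0.4545.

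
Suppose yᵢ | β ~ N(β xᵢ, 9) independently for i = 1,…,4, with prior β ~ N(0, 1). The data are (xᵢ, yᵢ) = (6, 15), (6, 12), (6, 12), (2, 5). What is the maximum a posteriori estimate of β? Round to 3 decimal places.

log p(β | y) = −Σ(yᵢ − βxᵢ)²/(2·9) − β²/(2·1) + const.
Setting the derivative to zero: Σxᵢ(yᵢ − βxᵢ)/9 − β/1 = 0, so β = Σxᵢyᵢ / (Σxᵢ² + σ²/τ²).
Σxᵢyᵢ = 6·15 + 6·12 + 6·12 + 2·5 = 244; Σxᵢ² = 112; σ²/τ² = 9.
β̂_MAP = 244 / (112 + 9) = 244/121 ≈ 2.017.

β̂_MAP = 2.017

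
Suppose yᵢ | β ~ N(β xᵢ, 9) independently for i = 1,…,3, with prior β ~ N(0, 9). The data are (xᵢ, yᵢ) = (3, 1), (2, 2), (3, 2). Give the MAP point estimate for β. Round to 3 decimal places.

β̂_MAP = 0.565

log p(β | y) = −Σ(yᵢ − βxᵢ)²/(2·9) − β²/(2·9) + const.
Setting the derivative to zero: Σxᵢ(yᵢ − βxᵢ)/9 − β/9 = 0, so β = Σxᵢyᵢ / (Σxᵢ² + σ²/τ²).
Σxᵢyᵢ = 3·1 + 2·2 + 3·2 = 13; Σxᵢ² = 22; σ²/τ² = 1.
β̂_MAP = 13 / (22 + 1) = 13/23 ≈ 0.565.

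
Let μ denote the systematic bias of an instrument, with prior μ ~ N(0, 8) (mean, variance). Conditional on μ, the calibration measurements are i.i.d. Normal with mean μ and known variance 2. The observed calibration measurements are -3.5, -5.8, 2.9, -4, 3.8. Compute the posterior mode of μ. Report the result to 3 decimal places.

μ̂_MAP = -1.257

n = 5; x̄ = ((-3.5) + (-5.8) + 2.9 + (-4) + 3.8)/5 = -6.6/5 = -1.32.
For a Normal prior and Normal likelihood with known variance, the posterior is Normal; its mode equals its mean, the precision-weighted average.
Prior precision 1/σ₀² = 1/8 = 0.125; data precision n/σ² = 5/2 = 2.5.
μ̂ = (0.125·0 + 2.5·(-1.32)) / (0.125 + 2.5) = (-3.3)/2.625 = -44/35 ≈ -1.257.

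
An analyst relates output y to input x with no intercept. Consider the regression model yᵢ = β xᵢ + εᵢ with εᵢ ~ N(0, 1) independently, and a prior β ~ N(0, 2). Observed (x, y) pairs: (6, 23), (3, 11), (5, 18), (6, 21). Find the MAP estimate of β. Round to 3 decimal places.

β̂_MAP = 3.634

log p(β | y) = −Σ(yᵢ − βxᵢ)²/(2·1) − β²/(2·2) + const.
Setting the derivative to zero: Σxᵢ(yᵢ − βxᵢ)/1 − β/2 = 0, so β = Σxᵢyᵢ / (Σxᵢ² + σ²/τ²).
Σxᵢyᵢ = 6·23 + 3·11 + 5·18 + 6·21 = 387; Σxᵢ² = 106; σ²/τ² = 0.5.
β̂_MAP = 387 / (106 + 0.5) = 387/106.5 ≈ 3.634.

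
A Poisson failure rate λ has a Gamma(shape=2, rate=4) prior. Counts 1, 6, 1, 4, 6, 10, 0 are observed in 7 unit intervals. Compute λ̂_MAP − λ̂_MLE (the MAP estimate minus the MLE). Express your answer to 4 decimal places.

MAP − MLE = -1.3636

Σxᵢ = 28. Posterior is Gamma(30, 11); MAP = (30−1)/11 = 29/11 ≈ 2.63636.
MLE = x̄ = 28/7 ≈ 4.00000.
Difference = 29/11 − 28/7 = -15/11 ≈ -1.3636.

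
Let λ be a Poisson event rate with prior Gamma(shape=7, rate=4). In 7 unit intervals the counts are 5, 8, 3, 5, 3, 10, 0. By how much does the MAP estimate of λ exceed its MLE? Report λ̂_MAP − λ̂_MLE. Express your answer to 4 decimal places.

Σxᵢ = 34. Posterior is Gamma(41, 11); MAP = (41−1)/11 = 40/11 ≈ 3.63636.
MLE = x̄ = 34/7 ≈ 4.85714.
Difference = 40/11 − 34/7 = -94/77 ≈ -1.2208.

MAP − MLE = -1.2208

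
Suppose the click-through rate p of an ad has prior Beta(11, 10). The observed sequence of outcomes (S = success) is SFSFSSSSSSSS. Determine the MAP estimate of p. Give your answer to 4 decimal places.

p̂_MAP = 0.6452

Prior: Beta(11, 10).
Data: 10 successes in 12 trials (from the sequence). The binomial likelihood contributes p^10(1−p)^2, so the posterior is Beta(11+10, 10+2) = Beta(21, 12).
For Beta(a, b) with a, b > 1 the mode is (a−1)/(a+b−2) = 20/31 ≈ 0.6452.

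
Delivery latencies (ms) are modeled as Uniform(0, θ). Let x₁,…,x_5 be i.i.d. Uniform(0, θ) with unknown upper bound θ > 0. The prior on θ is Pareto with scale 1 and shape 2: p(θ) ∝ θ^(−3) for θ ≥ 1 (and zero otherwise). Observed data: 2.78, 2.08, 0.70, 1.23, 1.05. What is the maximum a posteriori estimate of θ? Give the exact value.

θ̂_MAP = 2.78

The Uniform(0, θ) likelihood is θ^(−n) for θ ≥ max(xᵢ), zero otherwise. Here max(xᵢ) = 2.78.
Posterior ∝ θ^(−3) · θ^(−5) = θ^(−8) on θ ≥ max(1, 2.78) = 2.78.
This density is strictly decreasing in θ, so the posterior mode lies at the lower boundary of the support.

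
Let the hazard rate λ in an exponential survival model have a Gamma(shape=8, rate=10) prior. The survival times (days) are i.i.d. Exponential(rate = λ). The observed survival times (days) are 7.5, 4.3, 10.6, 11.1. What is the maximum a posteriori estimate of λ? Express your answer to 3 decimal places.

λ̂_MAP = 0.253

The Exponential(rate=λ) likelihood is ∝ λ^n e^(−λΣtᵢ). Here n = 4 and Σtᵢ = 7.5 + 4.3 + 10.6 + 11.1 = 33.5.
Posterior ∝ λ^7e^(−10λ) · λ^4e^(−33.5λ) = λ^11e^(−43.5λ), i.e. Gamma(12, 43.5).
Mode = (a−1)/b = 11/43.5 ≈ 0.253.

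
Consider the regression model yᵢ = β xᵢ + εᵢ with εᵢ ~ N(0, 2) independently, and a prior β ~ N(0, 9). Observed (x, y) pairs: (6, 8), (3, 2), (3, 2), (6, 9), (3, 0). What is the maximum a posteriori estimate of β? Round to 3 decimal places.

log p(β | y) = −Σ(yᵢ − βxᵢ)²/(2·2) − β²/(2·9) + const.
Setting the derivative to zero: Σxᵢ(yᵢ − βxᵢ)/2 − β/9 = 0, so β = Σxᵢyᵢ / (Σxᵢ² + σ²/τ²).
Σxᵢyᵢ = 6·8 + 3·2 + 3·2 + 6·9 + 3·0 = 114; Σxᵢ² = 99; σ²/τ² = 2/9.
β̂_MAP = 114 / (99 + 2/9) = 114/(893/9) = 54/47 ≈ 1.149.

β̂_MAP = 1.149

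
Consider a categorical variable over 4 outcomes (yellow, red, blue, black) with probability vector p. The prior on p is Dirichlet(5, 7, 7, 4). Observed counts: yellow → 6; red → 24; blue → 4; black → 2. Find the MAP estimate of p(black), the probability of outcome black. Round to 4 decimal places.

MAP estimate of p(black) = 0.0909

The posterior is Dirichlet(αᵢ + nᵢ) = Dirichlet(11, 31, 11, 6).
For a Dirichlet(a₁,…,a_K) with all aᵢ > 1, the mode has j-th component (aⱼ − 1)/(Σaᵢ − K).
Here Σaᵢ = 59 and K = 4, so p(black) = (6 − 1)/(59 − 4) = 5/55 ≈ 0.0909.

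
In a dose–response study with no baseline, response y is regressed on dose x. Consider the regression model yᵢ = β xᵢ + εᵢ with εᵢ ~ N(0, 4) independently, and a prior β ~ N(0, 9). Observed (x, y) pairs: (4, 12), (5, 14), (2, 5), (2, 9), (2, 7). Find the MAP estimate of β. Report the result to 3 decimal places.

β̂_MAP = 2.994

log p(β | y) = −Σ(yᵢ − βxᵢ)²/(2·4) − β²/(2·9) + const.
Setting the derivative to zero: Σxᵢ(yᵢ − βxᵢ)/4 − β/9 = 0, so β = Σxᵢyᵢ / (Σxᵢ² + σ²/τ²).
Σxᵢyᵢ = 4·12 + 5·14 + 2·5 + 2·9 + 2·7 = 160; Σxᵢ² = 53; σ²/τ² = 4/9.
β̂_MAP = 160 / (53 + 4/9) = 160/(481/9) = 1440/481 ≈ 2.994.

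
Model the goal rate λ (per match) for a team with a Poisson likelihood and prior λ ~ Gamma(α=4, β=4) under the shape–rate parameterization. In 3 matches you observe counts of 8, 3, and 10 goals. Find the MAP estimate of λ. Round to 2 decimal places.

λ̂_MAP = 3.43

Σxᵢ = 8+3+10 = 21, with n = 3.
Posterior ∝ λ^3e^(−4λ) · λ^21e^(−3λ) = λ^24e^(−7λ), i.e. Gamma(shape=25, rate=7).
The mode of a Gamma(a, b) with a ≥ 1 (shape–rate) is (a−1)/b = 24/7 ≈ 3.43.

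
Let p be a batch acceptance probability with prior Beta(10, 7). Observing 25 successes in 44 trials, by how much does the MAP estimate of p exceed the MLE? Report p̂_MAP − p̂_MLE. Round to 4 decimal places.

Posterior is Beta(35, 26); MAP = (35−1)/(61−2) = 34/59 ≈ 0.57627.
MLE ignores the prior: p̂_MLE = k/n = 25/44 ≈ 0.56818.
Difference = 34/59 − 25/44 = 21/2596 ≈ 0.0081.

MAP − MLE = 0.0081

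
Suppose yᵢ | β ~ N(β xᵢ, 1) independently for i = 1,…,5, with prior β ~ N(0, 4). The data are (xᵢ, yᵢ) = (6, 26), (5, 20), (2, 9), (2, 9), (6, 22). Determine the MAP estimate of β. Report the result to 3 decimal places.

β̂_MAP = 4.029

log p(β | y) = −Σ(yᵢ − βxᵢ)²/(2·1) − β²/(2·4) + const.
Setting the derivative to zero: Σxᵢ(yᵢ − βxᵢ)/1 − β/4 = 0, so β = Σxᵢyᵢ / (Σxᵢ² + σ²/τ²).
Σxᵢyᵢ = 6·26 + 5·20 + 2·9 + 2·9 + 6·22 = 424; Σxᵢ² = 105; σ²/τ² = 0.25.
β̂_MAP = 424 / (105 + 0.25) = 424/105.25 ≈ 4.029.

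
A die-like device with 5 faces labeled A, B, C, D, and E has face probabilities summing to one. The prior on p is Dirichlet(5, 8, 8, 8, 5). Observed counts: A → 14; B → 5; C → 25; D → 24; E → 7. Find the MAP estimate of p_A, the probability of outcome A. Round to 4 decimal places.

The posterior is Dirichlet(αᵢ + nᵢ) = Dirichlet(19, 13, 33, 32, 12).
For a Dirichlet(a₁,…,a_K) with all aᵢ > 1, the mode has j-th component (aⱼ − 1)/(Σaᵢ − K).
Here Σaᵢ = 109 and K = 5, so p_A = (19 − 1)/(109 − 5) = 18/104 ≈ 0.1731.

MAP estimate of p_A = 0.1731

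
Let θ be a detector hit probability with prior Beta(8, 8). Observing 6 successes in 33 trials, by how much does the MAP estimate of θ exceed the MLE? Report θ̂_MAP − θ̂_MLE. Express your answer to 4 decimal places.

Posterior is Beta(14, 35); MAP = (14−1)/(49−2) = 13/47 ≈ 0.27660.
MLE ignores the prior: θ̂_MLE = k/n = 6/33 ≈ 0.18182.
Difference = 13/47 − 6/33 = 49/517 ≈ 0.0948.

MAP − MLE = 0.0948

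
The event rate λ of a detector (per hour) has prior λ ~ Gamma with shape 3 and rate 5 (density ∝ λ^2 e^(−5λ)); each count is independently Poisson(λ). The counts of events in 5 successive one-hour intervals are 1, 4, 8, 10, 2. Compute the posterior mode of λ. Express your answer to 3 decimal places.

λ̂_MAP = 2.700

Σxᵢ = 1+4+8+10+2 = 25, with n = 5.
Posterior ∝ λ^2e^(−5λ) · λ^25e^(−5λ) = λ^27e^(−10λ), i.e. Gamma(shape=28, rate=10).
The mode of a Gamma(a, b) with a ≥ 1 (shape–rate) is (a−1)/b = 27/10 ≈ 2.700.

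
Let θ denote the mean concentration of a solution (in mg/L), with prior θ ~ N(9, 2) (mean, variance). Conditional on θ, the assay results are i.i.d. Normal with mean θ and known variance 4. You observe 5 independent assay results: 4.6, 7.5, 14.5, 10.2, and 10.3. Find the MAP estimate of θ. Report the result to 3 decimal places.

θ̂_MAP = 9.300

n = 5; x̄ = (4.6 + 7.5 + 14.5 + 10.2 + 10.3)/5 = 47.1/5 = 9.42.
For a Normal prior and Normal likelihood with known variance, the posterior is Normal; its mode equals its mean, the precision-weighted average.
Prior precision 1/σ₀² = 1/2 = 0.5; data precision n/σ² = 5/4 = 1.25.
θ̂ = (0.5·9 + 1.25·9.42) / (0.5 + 1.25) = 16.275/1.75 = 9.300.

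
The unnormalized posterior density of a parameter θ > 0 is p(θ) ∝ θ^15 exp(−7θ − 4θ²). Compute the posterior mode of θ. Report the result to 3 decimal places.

θ̂_MAP = 1.000

ℓ'(θ) = 15/θ − 7 − 8θ. Setting this to zero and multiplying by θ: 8θ² + 7θ − 15 = 0.
θ = (−7 + √(7² + 4·8·15)) / (2·8) = (−7 + √529) / 16 = (−7 + 23)/16 = 1.
ℓ''(θ) = −15/θ² − 8 < 0, confirming a maximum.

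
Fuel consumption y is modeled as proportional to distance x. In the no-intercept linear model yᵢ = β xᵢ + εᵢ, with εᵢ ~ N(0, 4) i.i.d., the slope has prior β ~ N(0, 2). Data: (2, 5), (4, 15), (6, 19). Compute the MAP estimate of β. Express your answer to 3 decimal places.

log p(β | y) = −Σ(yᵢ − βxᵢ)²/(2·4) − β²/(2·2) + const.
Setting the derivative to zero: Σxᵢ(yᵢ − βxᵢ)/4 − β/2 = 0, so β = Σxᵢyᵢ / (Σxᵢ² + σ²/τ²).
Σxᵢyᵢ = 2·5 + 4·15 + 6·19 = 184; Σxᵢ² = 56; σ²/τ² = 2.
β̂_MAP = 184 / (56 + 2) = 184/58 ≈ 3.172.

β̂_MAP = 3.172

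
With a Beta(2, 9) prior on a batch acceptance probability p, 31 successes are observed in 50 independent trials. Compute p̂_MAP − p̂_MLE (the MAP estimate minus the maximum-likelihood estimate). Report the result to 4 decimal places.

MAP − MLE = -0.0776

Posterior is Beta(33, 28); MAP = (33−1)/(61−2) = 32/59 ≈ 0.54237.
MLE ignores the prior: p̂_MLE = k/n = 31/50 ≈ 0.62000.
Difference = 32/59 − 31/50 = -229/2950 ≈ -0.0776.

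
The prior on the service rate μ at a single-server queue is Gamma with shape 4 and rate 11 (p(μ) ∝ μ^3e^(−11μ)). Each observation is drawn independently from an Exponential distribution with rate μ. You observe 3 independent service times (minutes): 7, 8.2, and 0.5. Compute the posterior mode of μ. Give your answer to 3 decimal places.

μ̂_MAP = 0.225

The Exponential(rate=μ) likelihood is ∝ μ^n e^(−μΣtᵢ). Here n = 3 and Σtᵢ = 7 + 8.2 + 0.5 = 15.7.
Posterior ∝ μ^3e^(−11μ) · μ^3e^(−15.7μ) = μ^6e^(−26.7μ), i.e. Gamma(7, 26.7).
Mode = (a−1)/b = 6/26.7 ≈ 0.225.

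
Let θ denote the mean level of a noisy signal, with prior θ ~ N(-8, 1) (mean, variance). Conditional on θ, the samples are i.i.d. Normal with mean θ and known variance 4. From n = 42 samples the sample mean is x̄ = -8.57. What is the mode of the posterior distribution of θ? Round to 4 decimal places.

θ̂_MAP = -8.5204

n = 42, x̄ = -8.57.
For a Normal prior and Normal likelihood with known variance, the posterior is Normal; its mode equals its mean, the precision-weighted average.
Prior precision 1/σ₀² = 1/1 = 1; data precision n/σ² = 42/4 = 10.5.
θ̂ = (1·(-8) + 10.5·(-8.57)) / (1 + 10.5) = (-97.985)/11.5 = -19597/2300 ≈ -8.5204.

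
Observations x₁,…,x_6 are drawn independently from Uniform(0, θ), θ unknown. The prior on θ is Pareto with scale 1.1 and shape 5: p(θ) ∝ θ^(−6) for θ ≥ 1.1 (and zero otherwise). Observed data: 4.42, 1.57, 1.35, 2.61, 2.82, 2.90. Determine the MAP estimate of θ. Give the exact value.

θ̂_MAP = 4.42

The Uniform(0, θ) likelihood is θ^(−n) for θ ≥ max(xᵢ), zero otherwise. Here max(xᵢ) = 4.42.
Posterior ∝ θ^(−6) · θ^(−6) = θ^(−12) on θ ≥ max(1.1, 4.42) = 4.42.
This density is strictly decreasing in θ, so the posterior mode lies at the lower boundary of the support.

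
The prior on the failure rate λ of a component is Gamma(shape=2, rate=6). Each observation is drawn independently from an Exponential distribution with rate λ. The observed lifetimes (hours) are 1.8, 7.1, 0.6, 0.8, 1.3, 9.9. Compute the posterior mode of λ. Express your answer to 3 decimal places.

The Exponential(rate=λ) likelihood is ∝ λ^n e^(−λΣtᵢ). Here n = 6 and Σtᵢ = 1.8 + 7.1 + 0.6 + 0.8 + 1.3 + 9.9 = 21.5.
Posterior ∝ λe^(−6λ) · λ^6e^(−21.5λ) = λ^7e^(−27.5λ), i.e. Gamma(8, 27.5).
Mode = (a−1)/b = 7/27.5 ≈ 0.255.

λ̂_MAP = 0.255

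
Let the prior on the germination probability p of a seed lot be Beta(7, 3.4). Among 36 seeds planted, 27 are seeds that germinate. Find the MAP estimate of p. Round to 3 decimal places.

p̂_MAP = 0.743

Prior: Beta(7, 3.4).
Data: 27 successes in 36 trials. The binomial likelihood contributes p^27(1−p)^9, so the posterior is Beta(7+27, 3.4+9) = Beta(34, 12.4).
For Beta(a, b) with a, b > 1 the mode is (a−1)/(a+b−2) = 33/44.4 ≈ 0.743.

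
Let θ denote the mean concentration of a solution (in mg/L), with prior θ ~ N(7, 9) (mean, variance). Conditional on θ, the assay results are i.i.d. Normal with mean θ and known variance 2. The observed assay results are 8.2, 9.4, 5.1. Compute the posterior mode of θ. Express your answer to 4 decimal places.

n = 3; x̄ = (8.2 + 9.4 + 5.1)/3 = 22.7/3 = 227/30 ≈ 7.5667.
For a Normal prior and Normal likelihood with known variance, the posterior is Normal; its mode equals its mean, the precision-weighted average.
Prior precision 1/σ₀² = 1/9; data precision n/σ² = 3/2 = 1.5.
θ̂ = ((1/9)·7 + 1.5·(227/30)) / (1/9 + 1.5) = (2183/180)/(29/18) = 2183/290 ≈ 7.5276.

θ̂_MAP = 7.5276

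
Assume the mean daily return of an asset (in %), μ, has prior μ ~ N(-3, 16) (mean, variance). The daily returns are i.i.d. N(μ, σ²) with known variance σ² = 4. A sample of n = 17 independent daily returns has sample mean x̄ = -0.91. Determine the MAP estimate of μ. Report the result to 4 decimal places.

n = 17, x̄ = -0.91.
For a Normal prior and Normal likelihood with known variance, the posterior is Normal; its mode equals its mean, the precision-weighted average.
Prior precision 1/σ₀² = 1/16 = 0.0625; data precision n/σ² = 17/4 = 4.25.
μ̂ = (0.0625·(-3) + 4.25·(-0.91)) / (0.0625 + 4.25) = (-4.055)/4.3125 = -1622/1725 ≈ -0.9403.

μ̂_MAP = -0.9403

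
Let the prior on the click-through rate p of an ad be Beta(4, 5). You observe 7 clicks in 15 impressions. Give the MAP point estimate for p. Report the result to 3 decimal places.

Prior: Beta(4, 5).
Data: 7 successes in 15 trials. The binomial likelihood contributes p^7(1−p)^8, so the posterior is Beta(4+7, 5+8) = Beta(11, 13).
For Beta(a, b) with a, b > 1 the mode is (a−1)/(a+b−2) = 10/22 ≈ 0.455.

p̂_MAP = 0.455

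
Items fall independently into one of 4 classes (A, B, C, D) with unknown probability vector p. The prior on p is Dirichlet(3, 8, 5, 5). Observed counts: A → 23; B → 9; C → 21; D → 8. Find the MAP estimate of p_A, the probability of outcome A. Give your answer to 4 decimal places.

The posterior is Dirichlet(αᵢ + nᵢ) = Dirichlet(26, 17, 26, 13).
For a Dirichlet(a₁,…,a_K) with all aᵢ > 1, the mode has j-th component (aⱼ − 1)/(Σaᵢ − K).
Here Σaᵢ = 82 and K = 4, so p_A = (26 − 1)/(82 − 4) = 25/78 ≈ 0.3205.

MAP estimate of p_A = 0.3205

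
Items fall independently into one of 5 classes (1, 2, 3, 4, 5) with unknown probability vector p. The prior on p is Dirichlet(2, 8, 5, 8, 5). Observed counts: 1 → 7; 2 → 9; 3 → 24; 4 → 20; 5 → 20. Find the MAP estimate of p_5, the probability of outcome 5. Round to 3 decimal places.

MAP estimate: 0.233

The posterior is Dirichlet(αᵢ + nᵢ) = Dirichlet(9, 17, 29, 28, 25).
For a Dirichlet(a₁,…,a_K) with all aᵢ > 1, the mode has j-th component (aⱼ − 1)/(Σaᵢ − K).
Here Σaᵢ = 108 and K = 5, so p_5 = (25 − 1)/(108 − 5) = 24/103 ≈ 0.233.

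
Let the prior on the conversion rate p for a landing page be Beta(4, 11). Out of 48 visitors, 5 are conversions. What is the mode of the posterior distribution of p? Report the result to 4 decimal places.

p̂_MAP = 0.1311

Prior: Beta(4, 11).
Data: 5 successes in 48 trials. The binomial likelihood contributes p^5(1−p)^43, so the posterior is Beta(4+5, 11+43) = Beta(9, 54).
For Beta(a, b) with a, b > 1 the mode is (a−1)/(a+b−2) = 8/61 ≈ 0.1311.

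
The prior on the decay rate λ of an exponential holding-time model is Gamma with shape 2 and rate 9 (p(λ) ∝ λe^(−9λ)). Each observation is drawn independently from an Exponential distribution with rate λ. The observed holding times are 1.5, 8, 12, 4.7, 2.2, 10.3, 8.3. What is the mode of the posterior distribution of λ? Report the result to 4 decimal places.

The Exponential(rate=λ) likelihood is ∝ λ^n e^(−λΣtᵢ). Here n = 7 and Σtᵢ = 1.5 + 8 + 12 + 4.7 + 2.2 + 10.3 + 8.3 = 47.
Posterior ∝ λe^(−9λ) · λ^7e^(−47λ) = λ^8e^(−56λ), i.e. Gamma(9, 56).
Mode = (a−1)/b = 8/56 ≈ 0.1429.

λ̂_MAP = 0.1429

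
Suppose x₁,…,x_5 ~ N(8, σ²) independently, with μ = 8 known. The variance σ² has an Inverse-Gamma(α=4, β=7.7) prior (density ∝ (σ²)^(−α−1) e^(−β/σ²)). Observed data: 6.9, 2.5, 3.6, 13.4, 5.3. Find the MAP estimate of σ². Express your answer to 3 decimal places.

σ̂²_MAP = 6.845

Sum of squared deviations about the known mean: SS = (6.9−8)² + (2.5−8)² + (3.6−8)² + (13.4−8)² + (5.3−8)² = 87.27.
The Normal likelihood contributes (σ²)^(−n/2) exp(−SS/(2σ²)), so the posterior is Inverse-Gamma(α + n/2, β + SS/2) = Inverse-Gamma(6.5, 51.335).
The mode of Inverse-Gamma(a, b) is b/(a+1) = 51.335/7.5 ≈ 6.845.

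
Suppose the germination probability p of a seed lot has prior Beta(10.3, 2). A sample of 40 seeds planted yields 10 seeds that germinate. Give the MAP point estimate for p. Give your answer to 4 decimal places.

p̂_MAP = 0.3837

Prior: Beta(10.3, 2).
Data: 10 successes in 40 trials. The binomial likelihood contributes p^10(1−p)^30, so the posterior is Beta(10.3+10, 2+30) = Beta(20.3, 32).
For Beta(a, b) with a, b > 1 the mode is (a−1)/(a+b−2) = 19.3/50.3 ≈ 0.3837.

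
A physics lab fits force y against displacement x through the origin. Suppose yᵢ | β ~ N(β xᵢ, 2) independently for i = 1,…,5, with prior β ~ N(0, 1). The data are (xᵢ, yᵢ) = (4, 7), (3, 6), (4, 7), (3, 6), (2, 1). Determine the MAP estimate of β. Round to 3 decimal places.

log p(β | y) = −Σ(yᵢ − βxᵢ)²/(2·2) − β²/(2·1) + const.
Setting the derivative to zero: Σxᵢ(yᵢ − βxᵢ)/2 − β/1 = 0, so β = Σxᵢyᵢ / (Σxᵢ² + σ²/τ²).
Σxᵢyᵢ = 4·7 + 3·6 + 4·7 + 3·6 + 2·1 = 94; Σxᵢ² = 54; σ²/τ² = 2.
β̂_MAP = 94 / (54 + 2) = 94/56 ≈ 1.679.

β̂_MAP = 1.679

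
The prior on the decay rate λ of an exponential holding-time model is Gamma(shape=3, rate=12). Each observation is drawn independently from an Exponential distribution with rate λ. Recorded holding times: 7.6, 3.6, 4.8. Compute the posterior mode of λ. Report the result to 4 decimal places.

λ̂_MAP = 0.1786

The Exponential(rate=λ) likelihood is ∝ λ^n e^(−λΣtᵢ). Here n = 3 and Σtᵢ = 7.6 + 3.6 + 4.8 = 16.
Posterior ∝ λ^2e^(−12λ) · λ^3e^(−16λ) = λ^5e^(−28λ), i.e. Gamma(6, 28).
Mode = (a−1)/b = 5/28 ≈ 0.1786.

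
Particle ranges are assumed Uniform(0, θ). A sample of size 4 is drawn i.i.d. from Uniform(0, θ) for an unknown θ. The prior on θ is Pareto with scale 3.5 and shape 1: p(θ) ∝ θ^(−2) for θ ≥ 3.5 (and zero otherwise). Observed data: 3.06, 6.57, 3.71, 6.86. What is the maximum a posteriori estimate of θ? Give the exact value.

θ̂_MAP = 6.86

The Uniform(0, θ) likelihood is θ^(−n) for θ ≥ max(xᵢ), zero otherwise. Here max(xᵢ) = 6.86.
Posterior ∝ θ^(−2) · θ^(−4) = θ^(−6) on θ ≥ max(3.5, 6.86) = 6.86.
This density is strictly decreasing in θ, so the posterior mode lies at the lower boundary of the support.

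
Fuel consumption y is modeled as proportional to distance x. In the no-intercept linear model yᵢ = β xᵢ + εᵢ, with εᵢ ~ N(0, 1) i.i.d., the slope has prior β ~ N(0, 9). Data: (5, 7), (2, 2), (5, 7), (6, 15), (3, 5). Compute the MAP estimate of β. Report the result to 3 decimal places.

β̂_MAP = 1.806

log p(β | y) = −Σ(yᵢ − βxᵢ)²/(2·1) − β²/(2·9) + const.
Setting the derivative to zero: Σxᵢ(yᵢ − βxᵢ)/1 − β/9 = 0, so β = Σxᵢyᵢ / (Σxᵢ² + σ²/τ²).
Σxᵢyᵢ = 5·7 + 2·2 + 5·7 + 6·15 + 3·5 = 179; Σxᵢ² = 99; σ²/τ² = 1/9.
β̂_MAP = 179 / (99 + 1/9) = 179/(892/9) = 1611/892 ≈ 1.806.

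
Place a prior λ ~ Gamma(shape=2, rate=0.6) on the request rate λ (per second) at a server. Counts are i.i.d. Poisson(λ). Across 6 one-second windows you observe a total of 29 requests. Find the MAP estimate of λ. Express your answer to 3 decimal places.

Σxᵢ = 29, n = 6.
Posterior ∝ λe^(−0.6λ) · λ^29e^(−6λ) = λ^30e^(−6.6λ), i.e. Gamma(shape=31, rate=6.6).
The mode of a Gamma(a, b) with a ≥ 1 (shape–rate) is (a−1)/b = 30/6.6 ≈ 4.545.

λ̂_MAP = 4.545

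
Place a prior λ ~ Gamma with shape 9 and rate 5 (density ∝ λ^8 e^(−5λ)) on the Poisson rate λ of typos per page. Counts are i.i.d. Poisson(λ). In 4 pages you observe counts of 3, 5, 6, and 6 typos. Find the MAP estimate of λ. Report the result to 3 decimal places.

λ̂_MAP = 3.111

Σxᵢ = 3+5+6+6 = 20, with n = 4.
Posterior ∝ λ^8e^(−5λ) · λ^20e^(−4λ) = λ^28e^(−9λ), i.e. Gamma(shape=29, rate=9).
The mode of a Gamma(a, b) with a ≥ 1 (shape–rate) is (a−1)/b = 28/9 ≈ 3.111.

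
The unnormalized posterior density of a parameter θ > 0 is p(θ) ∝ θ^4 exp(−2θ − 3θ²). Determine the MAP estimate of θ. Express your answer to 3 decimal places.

θ̂_MAP = 0.667

ℓ'(θ) = 4/θ − 2 − 6θ. Setting this to zero and multiplying by θ: 6θ² + 2θ − 4 = 0.
θ = (−2 + √(2² + 4·6·4)) / (2·6) = (−2 + √100) / 12 = (−2 + 10)/12 = 2/3.
ℓ''(θ) = −4/θ² − 6 < 0, confirming a maximum.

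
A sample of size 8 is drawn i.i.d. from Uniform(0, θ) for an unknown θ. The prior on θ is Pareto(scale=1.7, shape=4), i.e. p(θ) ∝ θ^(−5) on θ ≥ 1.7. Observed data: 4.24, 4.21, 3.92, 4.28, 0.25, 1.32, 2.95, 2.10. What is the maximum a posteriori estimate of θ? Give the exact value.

The Uniform(0, θ) likelihood is θ^(−n) for θ ≥ max(xᵢ), zero otherwise. Here max(xᵢ) = 4.28.
Posterior ∝ θ^(−5) · θ^(−8) = θ^(−13) on θ ≥ max(1.7, 4.28) = 4.28.
This density is strictly decreasing in θ, so the posterior mode lies at the lower boundary of the support.

θ̂_MAP = 4.28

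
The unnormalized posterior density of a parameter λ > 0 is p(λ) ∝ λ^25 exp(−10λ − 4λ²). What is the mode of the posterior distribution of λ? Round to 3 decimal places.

ℓ'(λ) = 25/λ − 10 − 8λ. Setting this to zero and multiplying by λ: 8λ² + 10λ − 25 = 0.
λ = (−10 + √(10² + 4·8·25)) / (2·8) = (−10 + √900) / 16 = (−10 + 30)/16 = 5/4.
ℓ''(λ) = −25/λ² − 8 < 0, confirming a maximum.

λ̂_MAP = 1.250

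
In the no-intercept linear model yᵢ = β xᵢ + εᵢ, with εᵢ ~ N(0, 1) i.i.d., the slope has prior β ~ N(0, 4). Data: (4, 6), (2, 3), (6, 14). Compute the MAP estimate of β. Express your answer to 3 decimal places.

log p(β | y) = −Σ(yᵢ − βxᵢ)²/(2·1) − β²/(2·4) + const.
Setting the derivative to zero: Σxᵢ(yᵢ − βxᵢ)/1 − β/4 = 0, so β = Σxᵢyᵢ / (Σxᵢ² + σ²/τ²).
Σxᵢyᵢ = 4·6 + 2·3 + 6·14 = 114; Σxᵢ² = 56; σ²/τ² = 0.25.
β̂_MAP = 114 / (56 + 0.25) = 114/56.25 ≈ 2.027.

β̂_MAP = 2.027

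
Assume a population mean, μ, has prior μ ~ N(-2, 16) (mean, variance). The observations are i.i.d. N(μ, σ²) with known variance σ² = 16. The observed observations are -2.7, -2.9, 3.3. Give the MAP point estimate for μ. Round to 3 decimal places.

n = 3; x̄ = ((-2.7) + (-2.9) + 3.3)/3 = -2.3/3 = -23/30 ≈ -0.7667.
For a Normal prior and Normal likelihood with known variance, the posterior is Normal; its mode equals its mean, the precision-weighted average.
Prior precision 1/σ₀² = 1/16 = 0.0625; data precision n/σ² = 3/16 = 0.1875.
μ̂ = (0.0625·(-2) + 0.1875·(-23/30)) / (0.0625 + 0.1875) = (-0.26875)/0.25 = -1.075.

μ̂_MAP = -1.075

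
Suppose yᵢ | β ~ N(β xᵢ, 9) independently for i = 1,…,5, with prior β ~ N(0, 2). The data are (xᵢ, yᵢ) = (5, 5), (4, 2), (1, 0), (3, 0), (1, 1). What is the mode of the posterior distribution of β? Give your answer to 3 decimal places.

β̂_MAP = 0.602

log p(β | y) = −Σ(yᵢ − βxᵢ)²/(2·9) − β²/(2·2) + const.
Setting the derivative to zero: Σxᵢ(yᵢ − βxᵢ)/9 − β/2 = 0, so β = Σxᵢyᵢ / (Σxᵢ² + σ²/τ²).
Σxᵢyᵢ = 5·5 + 4·2 + 1·0 + 3·0 + 1·1 = 34; Σxᵢ² = 52; σ²/τ² = 4.5.
β̂_MAP = 34 / (52 + 4.5) = 34/56.5 ≈ 0.602.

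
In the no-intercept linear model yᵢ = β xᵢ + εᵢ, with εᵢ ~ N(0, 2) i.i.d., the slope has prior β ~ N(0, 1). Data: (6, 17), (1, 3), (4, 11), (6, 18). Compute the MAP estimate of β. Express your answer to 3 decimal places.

β̂_MAP = 2.824

log p(β | y) = −Σ(yᵢ − βxᵢ)²/(2·2) − β²/(2·1) + const.
Setting the derivative to zero: Σxᵢ(yᵢ − βxᵢ)/2 − β/1 = 0, so β = Σxᵢyᵢ / (Σxᵢ² + σ²/τ²).
Σxᵢyᵢ = 6·17 + 1·3 + 4·11 + 6·18 = 257; Σxᵢ² = 89; σ²/τ² = 2.
β̂_MAP = 257 / (89 + 2) = 257/91 ≈ 2.824.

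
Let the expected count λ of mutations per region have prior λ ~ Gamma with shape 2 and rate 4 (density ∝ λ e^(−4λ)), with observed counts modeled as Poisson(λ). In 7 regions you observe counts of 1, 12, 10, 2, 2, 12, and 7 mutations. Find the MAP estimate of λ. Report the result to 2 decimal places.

λ̂_MAP = 4.27

Σxᵢ = 1+12+10+2+2+12+7 = 46, with n = 7.
Posterior ∝ λe^(−4λ) · λ^46e^(−7λ) = λ^47e^(−11λ), i.e. Gamma(shape=48, rate=11).
The mode of a Gamma(a, b) with a ≥ 1 (shape–rate) is (a−1)/b = 47/11 ≈ 4.27.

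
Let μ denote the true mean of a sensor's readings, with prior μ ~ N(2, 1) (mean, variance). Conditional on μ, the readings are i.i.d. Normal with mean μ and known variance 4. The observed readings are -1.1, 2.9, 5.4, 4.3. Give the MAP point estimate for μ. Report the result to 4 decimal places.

n = 4; x̄ = ((-1.1) + 2.9 + 5.4 + 4.3)/4 = 11.5/4 = 2.875.
For a Normal prior and Normal likelihood with known variance, the posterior is Normal; its mode equals its mean, the precision-weighted average.
Prior precision 1/σ₀² = 1/1 = 1; data precision n/σ² = 4/4 = 1.
μ̂ = (1·2 + 1·2.875) / (1 + 1) = 4.875/2 = 2.4375.

μ̂_MAP = 2.4375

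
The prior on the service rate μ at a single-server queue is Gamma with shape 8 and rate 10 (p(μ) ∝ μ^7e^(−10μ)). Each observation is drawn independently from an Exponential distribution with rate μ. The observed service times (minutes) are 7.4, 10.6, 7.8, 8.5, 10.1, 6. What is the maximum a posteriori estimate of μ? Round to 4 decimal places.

μ̂_MAP = 0.2152

The Exponential(rate=μ) likelihood is ∝ μ^n e^(−μΣtᵢ). Here n = 6 and Σtᵢ = 7.4 + 10.6 + 7.8 + 8.5 + 10.1 + 6 = 50.4.
Posterior ∝ μ^7e^(−10μ) · μ^6e^(−50.4μ) = μ^13e^(−60.4μ), i.e. Gamma(14, 60.4).
Mode = (a−1)/b = 13/60.4 ≈ 0.2152.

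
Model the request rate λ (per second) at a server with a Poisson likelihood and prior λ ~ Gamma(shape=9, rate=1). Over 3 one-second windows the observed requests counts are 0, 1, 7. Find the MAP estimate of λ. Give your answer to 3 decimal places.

λ̂_MAP = 4.000

Σxᵢ = 0+1+7 = 8, with n = 3.
Posterior ∝ λ^8e^(−1λ) · λ^8e^(−3λ) = λ^16e^(−4λ), i.e. Gamma(shape=17, rate=4).
The mode of a Gamma(a, b) with a ≥ 1 (shape–rate) is (a−1)/b = 16/4 ≈ 4.000.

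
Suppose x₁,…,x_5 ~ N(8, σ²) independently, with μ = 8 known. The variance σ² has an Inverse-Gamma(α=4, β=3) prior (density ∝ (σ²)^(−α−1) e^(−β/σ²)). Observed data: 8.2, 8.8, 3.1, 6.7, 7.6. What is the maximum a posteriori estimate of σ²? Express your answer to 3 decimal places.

σ̂²_MAP = 2.169

Sum of squared deviations about the known mean: SS = (8.2−8)² + (8.8−8)² + (3.1−8)² + (6.7−8)² + (7.6−8)² = 26.54.
The Normal likelihood contributes (σ²)^(−n/2) exp(−SS/(2σ²)), so the posterior is Inverse-Gamma(α + n/2, β + SS/2) = Inverse-Gamma(6.5, 16.27).
The mode of Inverse-Gamma(a, b) is b/(a+1) = 16.27/7.5 ≈ 2.169.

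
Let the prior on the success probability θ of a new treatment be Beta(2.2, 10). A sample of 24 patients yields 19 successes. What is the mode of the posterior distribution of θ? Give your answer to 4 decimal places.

Prior: Beta(2.2, 10).
Data: 19 successes in 24 trials. The binomial likelihood contributes θ^19(1−θ)^5, so the posterior is Beta(2.2+19, 10+5) = Beta(21.2, 15).
For Beta(a, b) with a, b > 1 the mode is (a−1)/(a+b−2) = 20.2/34.2 ≈ 0.5906.

θ̂_MAP = 0.5906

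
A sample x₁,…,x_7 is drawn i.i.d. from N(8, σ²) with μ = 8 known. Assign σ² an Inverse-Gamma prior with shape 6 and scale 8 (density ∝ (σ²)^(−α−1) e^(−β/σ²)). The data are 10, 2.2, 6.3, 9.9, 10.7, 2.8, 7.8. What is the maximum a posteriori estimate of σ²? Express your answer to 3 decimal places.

σ̂²_MAP = 4.500

Sum of squared deviations about the known mean: SS = (10−8)² + (2.2−8)² + (6.3−8)² + (9.9−8)² + (10.7−8)² + (2.8−8)² + (7.8−8)² = 78.51.
The Normal likelihood contributes (σ²)^(−n/2) exp(−SS/(2σ²)), so the posterior is Inverse-Gamma(α + n/2, β + SS/2) = Inverse-Gamma(9.5, 47.255).
The mode of Inverse-Gamma(a, b) is b/(a+1) = 47.255/10.5 ≈ 4.500.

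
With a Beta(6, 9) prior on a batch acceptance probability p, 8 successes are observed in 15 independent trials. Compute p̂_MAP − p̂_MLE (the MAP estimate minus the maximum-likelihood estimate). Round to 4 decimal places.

Posterior is Beta(14, 16); MAP = (14−1)/(30−2) = 13/28 ≈ 0.46429.
MLE ignores the prior: p̂_MLE = k/n = 8/15 ≈ 0.53333.
Difference = 13/28 − 8/15 = -29/420 ≈ -0.0690.

MAP − MLE = -0.0690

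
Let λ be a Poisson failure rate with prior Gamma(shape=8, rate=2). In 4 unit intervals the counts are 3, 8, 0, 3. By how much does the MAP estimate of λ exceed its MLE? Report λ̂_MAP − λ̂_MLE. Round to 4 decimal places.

MAP − MLE = 0.0000

Σxᵢ = 14. Posterior is Gamma(22, 6); MAP = (22−1)/6 = 21/6 ≈ 3.50000.
MLE = x̄ = 14/4 ≈ 3.50000.
Difference = 21/6 − 14/4 = 0 ≈ 0.0000.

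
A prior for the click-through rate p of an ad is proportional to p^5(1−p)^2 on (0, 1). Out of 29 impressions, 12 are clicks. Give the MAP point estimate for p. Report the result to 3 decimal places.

The prior density ∝ p^5(1−p)^2 is the kernel of Beta(6, 3).
Data: 12 successes in 29 trials. The binomial likelihood contributes p^12(1−p)^17, so the posterior is Beta(6+12, 3+17) = Beta(18, 20).
For Beta(a, b) with a, b > 1 the mode is (a−1)/(a+b−2) = 17/36 ≈ 0.472.

p̂_MAP = 0.472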